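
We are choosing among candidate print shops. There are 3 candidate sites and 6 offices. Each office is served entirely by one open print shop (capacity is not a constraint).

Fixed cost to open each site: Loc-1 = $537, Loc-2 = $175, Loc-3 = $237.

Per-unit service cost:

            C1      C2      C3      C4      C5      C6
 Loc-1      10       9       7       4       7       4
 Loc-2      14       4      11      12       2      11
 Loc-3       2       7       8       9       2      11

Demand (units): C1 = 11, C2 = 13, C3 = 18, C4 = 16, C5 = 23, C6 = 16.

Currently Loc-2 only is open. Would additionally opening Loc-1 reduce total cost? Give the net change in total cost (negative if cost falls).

No — net change +181 (cost rises by 181).

Current service cost with {Loc-2}: 818.
Adding Loc-1: each office re-picks its cheapest; new service cost 462, saving 356.
Extra fixed cost: 537. Net change = 537 − 356 = 181.
(Totals: 993 → 1174.)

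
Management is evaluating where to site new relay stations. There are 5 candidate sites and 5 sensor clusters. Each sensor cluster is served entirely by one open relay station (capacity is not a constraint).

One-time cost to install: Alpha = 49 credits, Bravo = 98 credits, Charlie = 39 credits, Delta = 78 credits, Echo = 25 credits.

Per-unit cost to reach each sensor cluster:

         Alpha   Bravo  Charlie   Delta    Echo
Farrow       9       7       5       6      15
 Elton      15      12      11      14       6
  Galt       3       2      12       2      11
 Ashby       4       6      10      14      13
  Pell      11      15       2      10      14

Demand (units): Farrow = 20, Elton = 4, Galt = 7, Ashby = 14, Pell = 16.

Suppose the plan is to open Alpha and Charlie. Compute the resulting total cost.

Each sensor cluster is assigned to its cheapest site among the open ones.
{Alpha, Charlie}: Farrow→Charlie 5·20=100, Elton→Charlie 11·4=44, Galt→Alpha 3·7=21, Ashby→Alpha 4·14=56, Pell→Charlie 2·16=32. Service 253; fixed 88; total 341.

Total cost: 341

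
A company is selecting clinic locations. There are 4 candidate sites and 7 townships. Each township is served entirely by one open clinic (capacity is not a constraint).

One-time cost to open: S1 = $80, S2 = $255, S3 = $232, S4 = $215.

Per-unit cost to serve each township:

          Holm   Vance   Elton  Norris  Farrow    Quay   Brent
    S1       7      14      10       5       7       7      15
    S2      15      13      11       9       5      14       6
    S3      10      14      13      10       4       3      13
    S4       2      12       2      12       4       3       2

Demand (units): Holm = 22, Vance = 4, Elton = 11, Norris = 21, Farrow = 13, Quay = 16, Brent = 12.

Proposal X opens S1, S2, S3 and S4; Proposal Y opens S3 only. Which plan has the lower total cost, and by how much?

Proposal X: {S1, S2, S3, S4}: Holm→S4 2·22=44, Vance→S4 12·4=48, Elton→S4 2·11=22, Norris→S1 5·21=105, Farrow→S3 4·13=52, Quay→S3 3·16=48, Brent→S4 2·12=24. Service 343; fixed 782; total 1125.
Proposal Y: {S3}: Holm→S3 10·22=220, Vance→S3 14·4=56, Elton→S3 13·11=143, Norris→S3 10·21=210, Farrow→S3 4·13=52, Quay→S3 3·16=48, Brent→S3 13·12=156. Service 885; fixed 232; total 1117.
Difference: |1125 − 1117| = 8.

Proposal Y is cheaper by 8.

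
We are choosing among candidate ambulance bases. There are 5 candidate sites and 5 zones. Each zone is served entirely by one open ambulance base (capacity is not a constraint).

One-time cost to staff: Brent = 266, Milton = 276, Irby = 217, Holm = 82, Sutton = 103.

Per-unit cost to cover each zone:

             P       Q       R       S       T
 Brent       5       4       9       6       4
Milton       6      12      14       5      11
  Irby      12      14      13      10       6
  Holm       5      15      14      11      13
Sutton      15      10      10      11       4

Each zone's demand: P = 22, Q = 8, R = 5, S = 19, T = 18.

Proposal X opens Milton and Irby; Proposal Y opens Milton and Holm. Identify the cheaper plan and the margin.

Proposal X: {Milton, Irby}: P→Milton 6·22=132, Q→Milton 12·8=96, R→Irby 13·5=65, S→Milton 5·19=95, T→Irby 6·18=108. Service 496; fixed 493; total 989.
Proposal Y: {Milton, Holm}: P→Holm 5·22=110, Q→Milton 12·8=96, R→Milton 14·5=70, S→Milton 5·19=95, T→Milton 11·18=198. Service 569; fixed 358; total 927.
Difference: |989 − 927| = 62.

Proposal Y is cheaper by 62.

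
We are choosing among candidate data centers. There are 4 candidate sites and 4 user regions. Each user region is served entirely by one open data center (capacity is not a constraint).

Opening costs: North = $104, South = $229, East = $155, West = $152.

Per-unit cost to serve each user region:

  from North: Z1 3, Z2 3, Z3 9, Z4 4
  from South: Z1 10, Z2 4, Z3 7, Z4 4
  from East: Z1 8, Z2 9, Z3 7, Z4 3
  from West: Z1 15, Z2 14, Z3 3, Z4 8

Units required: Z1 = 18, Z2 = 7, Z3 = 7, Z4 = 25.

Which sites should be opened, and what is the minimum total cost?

Open North only; minimum total cost 342.

For any fixed open set, each user region goes to its cheapest open site; total = fixed + service.
{North}: Z1→North 3·18=54, Z2→North 3·7=21, Z3→North 9·7=63, Z4→North 4·25=100. Service 238; fixed 104; total 342.
{North, West}: service 196 + fixed 256 = 452
{North, East}: Z1→North 3·18=54, Z2→North 3·7=21, Z3→East 7·7=49, Z4→East 3·25=75. Service 199; fixed 259; total 458.
{North, South, East, West}: service 171 + fixed 640 = 811
(All 15 nonempty subsets were checked; North only is lowest.)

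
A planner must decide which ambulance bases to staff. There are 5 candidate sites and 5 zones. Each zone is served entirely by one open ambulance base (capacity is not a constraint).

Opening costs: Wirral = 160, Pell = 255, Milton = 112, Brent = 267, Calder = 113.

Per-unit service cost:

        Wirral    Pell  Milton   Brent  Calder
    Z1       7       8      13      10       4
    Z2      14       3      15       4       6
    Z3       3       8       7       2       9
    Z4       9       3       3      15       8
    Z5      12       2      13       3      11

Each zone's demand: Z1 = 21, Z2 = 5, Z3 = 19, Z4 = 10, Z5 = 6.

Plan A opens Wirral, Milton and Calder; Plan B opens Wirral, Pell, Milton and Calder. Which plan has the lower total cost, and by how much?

Plan A: {Wirral, Milton, Calder}: Z1→Calder 4·21=84, Z2→Calder 6·5=30, Z3→Wirral 3·19=57, Z4→Milton 3·10=30, Z5→Calder 11·6=66. Service 267; fixed 385; total 652.
Plan B: {Wirral, Pell, Milton, Calder}: Z1→Calder 4·21=84, Z2→Pell 3·5=15, Z3→Wirral 3·19=57, Z4→Pell 3·10=30, Z5→Pell 2·6=12. Service 198; fixed 640; total 838.
Difference: |652 − 838| = 186.

Plan A is cheaper by 186.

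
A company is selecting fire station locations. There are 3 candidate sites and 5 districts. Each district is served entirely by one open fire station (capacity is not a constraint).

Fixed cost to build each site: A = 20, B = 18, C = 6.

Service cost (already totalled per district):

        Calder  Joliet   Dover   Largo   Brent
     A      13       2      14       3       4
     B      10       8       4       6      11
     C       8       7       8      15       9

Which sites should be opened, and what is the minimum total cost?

For any fixed open set, each district goes to its cheapest open site; total = fixed + service.
{A, C}: Calder→C 8, Joliet→A 2, Dover→C 8, Largo→A 3, Brent→A 4. Service 25; fixed 26; total 51.
{C}: Calder→C 8, Joliet→C 7, Dover→C 8, Largo→C 15, Brent→C 9. Service 47; fixed 6; total 53.
{A}: service 36 + fixed 20 = 56
{A, B, C}: Calder→C 8, Joliet→A 2, Dover→B 4, Largo→A 3, Brent→A 4. Service 21; fixed 44; total 65.
No other subset beats 51.

Open A and C; minimum total cost 51.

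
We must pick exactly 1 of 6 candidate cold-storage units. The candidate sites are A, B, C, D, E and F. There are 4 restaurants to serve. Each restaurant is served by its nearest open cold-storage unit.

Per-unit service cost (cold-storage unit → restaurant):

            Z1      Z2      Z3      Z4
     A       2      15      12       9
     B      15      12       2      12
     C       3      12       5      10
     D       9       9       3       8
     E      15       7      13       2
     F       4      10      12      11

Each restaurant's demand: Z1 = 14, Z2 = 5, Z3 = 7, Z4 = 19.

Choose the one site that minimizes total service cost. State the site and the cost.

With exactly 1 open, each restaurant uses its cheapest among the chosen.
{C}: Z1→C 3·14=42, Z2→C 12·5=60, Z3→C 5·7=35, Z4→C 10·19=190. Service cost 327.
{D}: service cost 344
{A}: service cost 358
Among all 6 size-1 choices, {C} is lowest.

Choose C only; total service cost 327.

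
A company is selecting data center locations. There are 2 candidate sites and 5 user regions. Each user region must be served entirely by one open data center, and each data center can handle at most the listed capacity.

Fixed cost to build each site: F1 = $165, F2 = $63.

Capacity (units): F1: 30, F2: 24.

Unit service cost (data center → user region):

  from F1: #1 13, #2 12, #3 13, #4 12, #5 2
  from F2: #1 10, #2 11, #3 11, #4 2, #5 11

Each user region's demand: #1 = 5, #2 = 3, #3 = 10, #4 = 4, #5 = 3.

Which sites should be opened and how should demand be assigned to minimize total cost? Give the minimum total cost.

Minimum total cost: 435

Open {F1, F2}: #1→F2 10·5=50, #2→F2 11·3=33, #3→F2 11·10=110, #4→F2 2·4=8, #5→F1 2·3=6.
Loads: F1 carries 3/30, F2 carries 22/24. Service 207; fixed 228; total 435.
Next best feasible plan costs 438.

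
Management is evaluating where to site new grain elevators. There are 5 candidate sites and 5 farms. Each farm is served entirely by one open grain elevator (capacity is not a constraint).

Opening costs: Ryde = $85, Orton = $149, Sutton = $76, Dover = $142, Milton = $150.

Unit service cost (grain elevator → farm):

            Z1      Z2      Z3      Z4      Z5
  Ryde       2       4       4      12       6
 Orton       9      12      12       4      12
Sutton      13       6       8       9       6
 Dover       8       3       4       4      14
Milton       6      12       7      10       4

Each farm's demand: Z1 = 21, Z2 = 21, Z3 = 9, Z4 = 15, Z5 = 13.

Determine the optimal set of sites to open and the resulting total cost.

For any fixed open set, each farm goes to its cheapest open site; total = fixed + service.
{Ryde}: Z1→Ryde 2·21=42, Z2→Ryde 4·21=84, Z3→Ryde 4·9=36, Z4→Ryde 12·15=180, Z5→Ryde 6·13=78. Service 420; fixed 85; total 505.
{Ryde, Dover}: service 279 + fixed 227 = 506
{Ryde, Orton}: service 300 + fixed 234 = 534
{Ryde, Orton, Sutton, Dover, Milton}: service 253 + fixed 602 = 855
No other subset beats 505.

Open Ryde only; minimum total cost 505.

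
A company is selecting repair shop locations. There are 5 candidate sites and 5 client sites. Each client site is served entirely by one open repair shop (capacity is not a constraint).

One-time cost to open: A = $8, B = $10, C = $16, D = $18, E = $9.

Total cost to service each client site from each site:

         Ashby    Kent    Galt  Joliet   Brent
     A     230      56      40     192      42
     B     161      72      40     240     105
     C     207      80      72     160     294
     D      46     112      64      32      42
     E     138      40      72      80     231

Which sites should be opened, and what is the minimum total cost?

Open A, D and E; minimum total cost 235.

For any fixed open set, each client site goes to its cheapest open site; total = fixed + service.
{A, D, E}: Ashby→D 46, Kent→E 40, Galt→A 40, Joliet→D 32, Brent→A 42. Service 200; fixed 35; total 235.
{B, D, E}: service 200 + fixed 37 = 237
{A, D}: service 216 + fixed 26 = 242
{A, B, C, D, E}: service 200 + fixed 61 = 261
No other subset beats 235.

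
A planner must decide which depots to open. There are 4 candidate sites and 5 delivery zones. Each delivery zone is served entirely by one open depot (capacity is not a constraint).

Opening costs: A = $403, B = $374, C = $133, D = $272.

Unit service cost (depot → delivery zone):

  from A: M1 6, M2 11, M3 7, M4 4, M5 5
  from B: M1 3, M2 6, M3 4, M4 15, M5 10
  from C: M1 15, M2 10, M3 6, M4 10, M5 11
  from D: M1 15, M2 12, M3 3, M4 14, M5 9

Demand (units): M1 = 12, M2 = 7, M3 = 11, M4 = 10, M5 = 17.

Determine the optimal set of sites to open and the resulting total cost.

For any fixed open set, each delivery zone goes to its cheapest open site; total = fixed + service.
{C}: M1→C 15·12=180, M2→C 10·7=70, M3→C 6·11=66, M4→C 10·10=100, M5→C 11·17=187. Service 603; fixed 133; total 736.
{A}: M1→A 6·12=72, M2→A 11·7=77, M3→A 7·11=77, M4→A 4·10=40, M5→A 5·17=85. Service 351; fixed 403; total 754.
{B}: service 442 + fixed 374 = 816
{A, B, C, D}: M1→B 3·12=36, M2→B 6·7=42, M3→D 3·11=33, M4→A 4·10=40, M5→A 5·17=85. Service 236; fixed 1182; total 1418.
No other subset beats 736.

Open C only; minimum total cost 736.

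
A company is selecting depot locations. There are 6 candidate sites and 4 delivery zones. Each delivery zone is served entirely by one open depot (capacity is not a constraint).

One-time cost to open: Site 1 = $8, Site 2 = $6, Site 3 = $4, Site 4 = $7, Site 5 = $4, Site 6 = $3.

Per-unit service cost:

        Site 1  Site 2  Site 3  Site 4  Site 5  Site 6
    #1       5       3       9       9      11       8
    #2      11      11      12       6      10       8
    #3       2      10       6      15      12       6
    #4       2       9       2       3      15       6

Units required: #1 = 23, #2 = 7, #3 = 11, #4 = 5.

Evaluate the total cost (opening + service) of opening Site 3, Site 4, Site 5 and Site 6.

Each delivery zone is assigned to its cheapest site among the open ones.
{Site 3, Site 4, Site 5, Site 6}: #1→Site 6 8·23=184, #2→Site 4 6·7=42, #3→Site 3 6·11=66, #4→Site 3 2·5=10. Service 302; fixed 18; total 320.

Total cost: 320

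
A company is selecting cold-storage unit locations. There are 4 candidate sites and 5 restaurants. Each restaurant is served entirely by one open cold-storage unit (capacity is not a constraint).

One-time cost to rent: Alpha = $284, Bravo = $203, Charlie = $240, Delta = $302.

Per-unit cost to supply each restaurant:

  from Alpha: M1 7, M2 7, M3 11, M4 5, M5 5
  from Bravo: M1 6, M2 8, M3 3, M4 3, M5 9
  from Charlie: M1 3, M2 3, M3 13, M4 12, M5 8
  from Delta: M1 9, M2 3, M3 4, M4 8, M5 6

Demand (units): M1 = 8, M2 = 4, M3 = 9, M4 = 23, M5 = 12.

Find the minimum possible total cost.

For any fixed open set, each restaurant goes to its cheapest open site; total = fixed + service.
{Bravo}: M1→Bravo 6·8=48, M2→Bravo 8·4=32, M3→Bravo 3·9=27, M4→Bravo 3·23=69, M5→Bravo 9·12=108. Service 284; fixed 203; total 487.
{Alpha}: M1→Alpha 7·8=56, M2→Alpha 7·4=28, M3→Alpha 11·9=99, M4→Alpha 5·23=115, M5→Alpha 5·12=60. Service 358; fixed 284; total 642.
{Bravo, Charlie}: service 228 + fixed 443 = 671
{Alpha, Bravo, Charlie, Delta}: service 192 + fixed 1029 = 1221
No other subset beats 487.

Minimum total cost: 487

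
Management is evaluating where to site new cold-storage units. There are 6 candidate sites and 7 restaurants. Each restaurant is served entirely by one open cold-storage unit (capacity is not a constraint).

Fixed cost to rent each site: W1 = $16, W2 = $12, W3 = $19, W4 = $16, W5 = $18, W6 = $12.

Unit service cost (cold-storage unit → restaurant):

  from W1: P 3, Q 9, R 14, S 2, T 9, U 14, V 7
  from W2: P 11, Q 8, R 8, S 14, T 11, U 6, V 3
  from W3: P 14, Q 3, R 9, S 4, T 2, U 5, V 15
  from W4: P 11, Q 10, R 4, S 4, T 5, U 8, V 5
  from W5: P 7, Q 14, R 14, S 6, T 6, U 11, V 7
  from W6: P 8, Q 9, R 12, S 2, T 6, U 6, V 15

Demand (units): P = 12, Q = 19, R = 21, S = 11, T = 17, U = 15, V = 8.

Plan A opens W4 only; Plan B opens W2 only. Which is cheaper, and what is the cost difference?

Plan A: {W4}: P→W4 11·12=132, Q→W4 10·19=190, R→W4 4·21=84, S→W4 4·11=44, T→W4 5·17=85, U→W4 8·15=120, V→W4 5·8=40. Service 695; fixed 16; total 711.
Plan B: {W2}: P→W2 11·12=132, Q→W2 8·19=152, R→W2 8·21=168, S→W2 14·11=154, T→W2 11·17=187, U→W2 6·15=90, V→W2 3·8=24. Service 907; fixed 12; total 919.
Difference: |711 − 919| = 208.

Plan A is cheaper by 208.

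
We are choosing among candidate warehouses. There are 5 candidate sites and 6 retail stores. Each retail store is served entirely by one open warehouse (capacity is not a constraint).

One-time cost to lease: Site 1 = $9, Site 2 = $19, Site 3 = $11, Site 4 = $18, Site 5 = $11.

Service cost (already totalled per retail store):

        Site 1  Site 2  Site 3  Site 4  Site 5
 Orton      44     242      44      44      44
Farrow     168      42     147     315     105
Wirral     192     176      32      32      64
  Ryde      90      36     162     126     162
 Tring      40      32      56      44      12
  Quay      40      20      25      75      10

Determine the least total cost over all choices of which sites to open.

Minimum total cost: 217

For any fixed open set, each retail store goes to its cheapest open site; total = fixed + service.
{Site 2, Site 3, Site 5}: Orton→Site 3 44, Farrow→Site 2 42, Wirral→Site 3 32, Ryde→Site 2 36, Tring→Site 5 12, Quay→Site 5 10. Service 176; fixed 41; total 217.
{Site 2, Site 4, Site 5}: Orton→Site 4 44, Farrow→Site 2 42, Wirral→Site 4 32, Ryde→Site 2 36, Tring→Site 5 12, Quay→Site 5 10. Service 176; fixed 48; total 224.
{Site 1, Site 2, Site 3, Site 5}: service 176 + fixed 50 = 226
{Site 1, Site 2, Site 3, Site 4, Site 5}: Orton→Site 1 44, Farrow→Site 2 42, Wirral→Site 3 32, Ryde→Site 2 36, Tring→Site 5 12, Quay→Site 5 10. Service 176; fixed 68; total 244.
No other subset beats 217.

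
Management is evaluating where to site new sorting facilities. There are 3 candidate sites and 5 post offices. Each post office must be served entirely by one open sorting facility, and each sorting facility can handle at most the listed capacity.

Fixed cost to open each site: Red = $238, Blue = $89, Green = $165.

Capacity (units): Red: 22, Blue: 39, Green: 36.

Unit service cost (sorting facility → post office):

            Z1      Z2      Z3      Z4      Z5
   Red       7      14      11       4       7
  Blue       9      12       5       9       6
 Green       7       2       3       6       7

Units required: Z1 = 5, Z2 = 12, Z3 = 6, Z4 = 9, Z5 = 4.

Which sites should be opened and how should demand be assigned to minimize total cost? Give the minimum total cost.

Open {Green}: Z1→Green 7·5=35, Z2→Green 2·12=24, Z3→Green 3·6=18, Z4→Green 6·9=54, Z5→Green 7·4=28.
Loads: Green carries 36/36. Service 159; fixed 165; total 324.
Next best feasible plan costs 409.

Minimum total cost: 324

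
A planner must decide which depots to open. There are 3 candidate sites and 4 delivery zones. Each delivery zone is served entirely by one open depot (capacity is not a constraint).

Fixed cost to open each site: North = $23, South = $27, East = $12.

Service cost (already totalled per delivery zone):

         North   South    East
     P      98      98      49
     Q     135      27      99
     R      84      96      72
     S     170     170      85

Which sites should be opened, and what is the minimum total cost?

Open South and East; minimum total cost 272.

For any fixed open set, each delivery zone goes to its cheapest open site; total = fixed + service.
{South, East}: P→East 49, Q→South 27, R→East 72, S→East 85. Service 233; fixed 39; total 272.
{North, South, East}: P→East 49, Q→South 27, R→East 72, S→East 85. Service 233; fixed 62; total 295.
{East}: service 305 + fixed 12 = 317
No other subset beats 272.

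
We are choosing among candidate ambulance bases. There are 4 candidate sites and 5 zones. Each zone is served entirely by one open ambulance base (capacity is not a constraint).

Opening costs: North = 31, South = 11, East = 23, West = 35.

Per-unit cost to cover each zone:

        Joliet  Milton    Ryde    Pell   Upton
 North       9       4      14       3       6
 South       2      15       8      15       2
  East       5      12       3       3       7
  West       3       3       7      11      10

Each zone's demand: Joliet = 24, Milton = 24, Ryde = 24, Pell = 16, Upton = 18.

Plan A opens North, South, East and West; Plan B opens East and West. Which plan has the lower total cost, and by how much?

Plan A: {North, South, East, West}: Joliet→South 2·24=48, Milton→West 3·24=72, Ryde→East 3·24=72, Pell→North 3·16=48, Upton→South 2·18=36. Service 276; fixed 100; total 376.
Plan B: {East, West}: Joliet→West 3·24=72, Milton→West 3·24=72, Ryde→East 3·24=72, Pell→East 3·16=48, Upton→East 7·18=126. Service 390; fixed 58; total 448.
Difference: |376 − 448| = 72.

Plan A is cheaper by 72.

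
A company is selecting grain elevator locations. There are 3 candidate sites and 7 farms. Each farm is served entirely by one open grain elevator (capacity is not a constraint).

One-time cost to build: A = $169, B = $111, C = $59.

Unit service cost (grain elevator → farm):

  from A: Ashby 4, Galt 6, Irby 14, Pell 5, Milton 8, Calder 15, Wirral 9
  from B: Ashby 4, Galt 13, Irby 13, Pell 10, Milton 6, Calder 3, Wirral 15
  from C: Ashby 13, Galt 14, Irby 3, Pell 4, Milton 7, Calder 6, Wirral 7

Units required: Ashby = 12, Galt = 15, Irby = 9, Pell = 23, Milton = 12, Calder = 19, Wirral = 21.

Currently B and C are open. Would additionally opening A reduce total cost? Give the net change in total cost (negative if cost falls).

Current service cost with {B, C}: 638.
Adding A: each farm re-picks its cheapest; new service cost 533, saving 105.
Extra fixed cost: 169. Net change = 169 − 105 = 64.
(Totals: 808 → 872.)

No — net change +64 (cost rises by 64).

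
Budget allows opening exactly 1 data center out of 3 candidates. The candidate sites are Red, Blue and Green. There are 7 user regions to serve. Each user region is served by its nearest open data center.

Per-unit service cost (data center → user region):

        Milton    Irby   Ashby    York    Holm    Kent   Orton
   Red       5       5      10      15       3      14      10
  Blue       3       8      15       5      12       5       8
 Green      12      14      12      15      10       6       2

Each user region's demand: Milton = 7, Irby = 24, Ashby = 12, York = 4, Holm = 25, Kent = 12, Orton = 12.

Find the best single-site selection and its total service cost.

With exactly 1 open, each user region uses its cheapest among the chosen.
{Red}: Milton→Red 5·7=35, Irby→Red 5·24=120, Ashby→Red 10·12=120, York→Red 15·4=60, Holm→Red 3·25=75, Kent→Red 14·12=168, Orton→Red 10·12=120. Service cost 698.
{Blue}: service cost 869
{Green}: service cost 970
Among all 3 size-1 choices, {Red} is lowest.

Choose Red only; total service cost 698.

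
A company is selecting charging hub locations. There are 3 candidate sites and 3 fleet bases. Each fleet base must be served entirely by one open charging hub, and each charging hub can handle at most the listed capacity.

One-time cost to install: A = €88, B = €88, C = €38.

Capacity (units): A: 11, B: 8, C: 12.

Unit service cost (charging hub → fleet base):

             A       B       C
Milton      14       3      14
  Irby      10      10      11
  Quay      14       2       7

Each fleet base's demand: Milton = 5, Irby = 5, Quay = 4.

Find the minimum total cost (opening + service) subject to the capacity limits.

Open {B, C}: Milton→B 3·5=15, Irby→C 11·5=55, Quay→C 7·4=28.
Loads: B carries 5/8, C carries 9/12. Service 98; fixed 126; total 224.
Next best feasible plan costs 259.

Minimum total cost: 224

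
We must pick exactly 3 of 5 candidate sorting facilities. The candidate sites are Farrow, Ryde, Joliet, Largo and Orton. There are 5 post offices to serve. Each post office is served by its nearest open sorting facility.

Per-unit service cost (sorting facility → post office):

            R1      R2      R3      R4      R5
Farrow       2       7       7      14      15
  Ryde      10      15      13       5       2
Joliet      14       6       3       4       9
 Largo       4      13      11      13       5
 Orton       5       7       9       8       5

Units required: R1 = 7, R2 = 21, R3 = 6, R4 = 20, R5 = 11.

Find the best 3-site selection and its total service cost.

Choose Farrow, Ryde and Joliet; total service cost 260.

With exactly 3 open, each post office uses its cheapest among the chosen.
{Farrow, Ryde, Joliet}: R1→Farrow 2·7=14, R2→Joliet 6·21=126, R3→Joliet 3·6=18, R4→Joliet 4·20=80, R5→Ryde 2·11=22. Service cost 260.
{Ryde, Joliet, Largo}: service cost 274
{Ryde, Joliet, Orton}: service cost 281
Among all 10 size-3 choices, {Farrow, Ryde, Joliet} is lowest.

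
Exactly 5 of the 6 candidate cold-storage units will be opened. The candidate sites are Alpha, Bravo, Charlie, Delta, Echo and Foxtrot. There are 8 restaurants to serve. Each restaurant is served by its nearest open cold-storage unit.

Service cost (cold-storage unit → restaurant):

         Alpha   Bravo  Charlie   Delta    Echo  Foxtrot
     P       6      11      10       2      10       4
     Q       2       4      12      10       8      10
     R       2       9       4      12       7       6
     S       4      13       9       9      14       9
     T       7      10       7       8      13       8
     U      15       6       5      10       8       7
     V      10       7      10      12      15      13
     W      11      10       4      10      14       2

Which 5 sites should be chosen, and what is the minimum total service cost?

With exactly 5 open, each restaurant uses its cheapest among the chosen.
{Alpha, Bravo, Charlie, Delta, Foxtrot}: P→Delta 2, Q→Alpha 2, R→Alpha 2, S→Alpha 4, T→Alpha 7, U→Charlie 5, V→Bravo 7, W→Foxtrot 2. Service cost 31.
{Alpha, Bravo, Delta, Echo, Foxtrot}: service cost 32
{Alpha, Bravo, Charlie, Delta, Echo}: service cost 33
Among all 6 size-5 choices, {Alpha, Bravo, Charlie, Delta, Foxtrot} is lowest.

Choose Alpha, Bravo, Charlie, Delta and Foxtrot; total service cost 31.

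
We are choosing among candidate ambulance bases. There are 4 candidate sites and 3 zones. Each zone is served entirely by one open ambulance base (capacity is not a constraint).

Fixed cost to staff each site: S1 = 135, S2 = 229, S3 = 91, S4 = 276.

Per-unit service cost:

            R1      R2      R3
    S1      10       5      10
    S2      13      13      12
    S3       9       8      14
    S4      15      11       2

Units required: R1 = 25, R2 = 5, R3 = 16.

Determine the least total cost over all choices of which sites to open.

For any fixed open set, each zone goes to its cheapest open site; total = fixed + service.
{S1}: R1→S1 10·25=250, R2→S1 5·5=25, R3→S1 10·16=160. Service 435; fixed 135; total 570.
{S3}: service 489 + fixed 91 = 580
{S1, S3}: service 410 + fixed 226 = 636
{S1, S2, S3, S4}: R1→S3 9·25=225, R2→S1 5·5=25, R3→S4 2·16=32. Service 282; fixed 731; total 1013.
No other subset beats 570.

Minimum total cost: 570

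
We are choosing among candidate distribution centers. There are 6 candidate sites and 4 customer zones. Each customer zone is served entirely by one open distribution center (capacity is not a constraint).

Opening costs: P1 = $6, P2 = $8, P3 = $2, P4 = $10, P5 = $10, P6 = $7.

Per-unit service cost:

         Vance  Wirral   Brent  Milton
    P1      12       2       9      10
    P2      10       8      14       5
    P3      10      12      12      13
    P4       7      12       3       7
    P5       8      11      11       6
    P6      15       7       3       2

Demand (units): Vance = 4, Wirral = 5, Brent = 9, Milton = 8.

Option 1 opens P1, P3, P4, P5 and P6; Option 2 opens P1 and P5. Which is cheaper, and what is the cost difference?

Option 1: {P1, P3, P4, P5, P6}: Vance→P4 7·4=28, Wirral→P1 2·5=10, Brent→P4 3·9=27, Milton→P6 2·8=16. Service 81; fixed 35; total 116.
Option 2: {P1, P5}: Vance→P5 8·4=32, Wirral→P1 2·5=10, Brent→P1 9·9=81, Milton→P5 6·8=48. Service 171; fixed 16; total 187.
Difference: |116 − 187| = 71.

Option 1 is cheaper by 71.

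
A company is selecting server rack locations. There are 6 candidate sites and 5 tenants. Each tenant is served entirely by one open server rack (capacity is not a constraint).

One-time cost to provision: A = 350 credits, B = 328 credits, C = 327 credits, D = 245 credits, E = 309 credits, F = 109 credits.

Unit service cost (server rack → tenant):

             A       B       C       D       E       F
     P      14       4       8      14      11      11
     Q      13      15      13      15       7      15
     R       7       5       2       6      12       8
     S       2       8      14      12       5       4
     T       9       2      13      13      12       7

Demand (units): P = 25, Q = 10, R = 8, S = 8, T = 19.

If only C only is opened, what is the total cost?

Each tenant is assigned to its cheapest site among the open ones.
{C}: P→C 8·25=200, Q→C 13·10=130, R→C 2·8=16, S→C 14·8=112, T→C 13·19=247. Service 705; fixed 327; total 1032.

Total cost: 1032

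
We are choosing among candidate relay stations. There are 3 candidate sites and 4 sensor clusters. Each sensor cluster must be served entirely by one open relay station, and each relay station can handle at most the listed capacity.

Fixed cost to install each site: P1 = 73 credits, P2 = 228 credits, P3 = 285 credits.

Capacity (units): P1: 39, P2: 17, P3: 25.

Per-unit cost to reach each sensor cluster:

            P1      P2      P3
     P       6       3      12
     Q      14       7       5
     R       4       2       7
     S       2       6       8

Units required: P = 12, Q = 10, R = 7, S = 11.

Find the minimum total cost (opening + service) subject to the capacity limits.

Minimum total cost: 479

Open {P1, P2}: P→P1 6·12=72, Q→P2 7·10=70, R→P2 2·7=14, S→P1 2·11=22.
Loads: P1 carries 23/39, P2 carries 17/17. Service 178; fixed 301; total 479.
Next best feasible plan costs 493.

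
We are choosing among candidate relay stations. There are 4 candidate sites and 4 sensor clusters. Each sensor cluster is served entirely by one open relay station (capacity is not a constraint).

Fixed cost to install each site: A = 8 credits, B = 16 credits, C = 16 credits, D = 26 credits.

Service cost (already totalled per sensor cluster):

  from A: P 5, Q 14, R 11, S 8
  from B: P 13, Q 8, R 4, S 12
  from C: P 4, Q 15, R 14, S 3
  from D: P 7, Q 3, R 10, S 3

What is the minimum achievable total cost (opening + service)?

For any fixed open set, each sensor cluster goes to its cheapest open site; total = fixed + service.
{A}: P→A 5, Q→A 14, R→A 11, S→A 8. Service 38; fixed 8; total 46.
{A, B}: P→A 5, Q→B 8, R→B 4, S→A 8. Service 25; fixed 24; total 49.
{D}: service 23 + fixed 26 = 49
{A, B, C, D}: service 14 + fixed 66 = 80
(All 15 nonempty subsets were checked; A only is lowest.)

Minimum total cost: 46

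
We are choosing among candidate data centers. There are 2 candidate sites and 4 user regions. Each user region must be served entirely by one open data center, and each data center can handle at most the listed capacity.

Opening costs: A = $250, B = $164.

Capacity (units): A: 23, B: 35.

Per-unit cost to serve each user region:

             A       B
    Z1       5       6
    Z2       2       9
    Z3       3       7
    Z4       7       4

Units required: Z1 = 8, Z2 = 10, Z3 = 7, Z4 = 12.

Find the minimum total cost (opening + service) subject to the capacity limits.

Minimum total cost: 551

Open {A, B}: Z1→B 6·8=48, Z2→A 2·10=20, Z3→A 3·7=21, Z4→B 4·12=48.
Loads: A carries 17/23, B carries 20/35. Service 137; fixed 414; total 551.
Next best feasible plan costs 571.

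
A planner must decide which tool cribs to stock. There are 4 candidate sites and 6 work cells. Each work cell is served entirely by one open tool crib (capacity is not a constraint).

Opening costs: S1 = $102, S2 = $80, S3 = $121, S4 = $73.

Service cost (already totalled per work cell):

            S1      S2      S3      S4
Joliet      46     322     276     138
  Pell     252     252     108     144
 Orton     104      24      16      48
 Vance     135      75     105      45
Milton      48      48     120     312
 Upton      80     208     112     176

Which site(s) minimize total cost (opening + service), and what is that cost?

For any fixed open set, each work cell goes to its cheapest open site; total = fixed + service.
{S1, S4}: Joliet→S1 46, Pell→S4 144, Orton→S4 48, Vance→S4 45, Milton→S1 48, Upton→S1 80. Service 411; fixed 175; total 586.
{S1, S3}: service 403 + fixed 223 = 626
{S1, S3, S4}: Joliet→S1 46, Pell→S3 108, Orton→S3 16, Vance→S4 45, Milton→S1 48, Upton→S1 80. Service 343; fixed 296; total 639.
{S1, S2, S3, S4}: service 343 + fixed 376 = 719
No other subset beats 586.

Open S1 and S4; minimum total cost 586.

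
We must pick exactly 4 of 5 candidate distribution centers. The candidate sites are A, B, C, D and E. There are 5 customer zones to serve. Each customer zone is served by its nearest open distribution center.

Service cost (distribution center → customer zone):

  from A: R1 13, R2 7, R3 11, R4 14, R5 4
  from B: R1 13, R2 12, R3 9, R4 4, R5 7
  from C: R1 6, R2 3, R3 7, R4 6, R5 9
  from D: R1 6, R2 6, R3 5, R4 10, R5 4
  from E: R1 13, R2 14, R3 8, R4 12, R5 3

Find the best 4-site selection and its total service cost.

With exactly 4 open, each customer zone uses its cheapest among the chosen.
{B, C, D, E}: R1→C 6, R2→C 3, R3→D 5, R4→B 4, R5→E 3. Service cost 21.
{A, B, C, D}: service cost 22
{A, B, C, E}: service cost 23
Among all 5 size-4 choices, {B, C, D, E} is lowest.

Choose B, C, D and E; total service cost 21.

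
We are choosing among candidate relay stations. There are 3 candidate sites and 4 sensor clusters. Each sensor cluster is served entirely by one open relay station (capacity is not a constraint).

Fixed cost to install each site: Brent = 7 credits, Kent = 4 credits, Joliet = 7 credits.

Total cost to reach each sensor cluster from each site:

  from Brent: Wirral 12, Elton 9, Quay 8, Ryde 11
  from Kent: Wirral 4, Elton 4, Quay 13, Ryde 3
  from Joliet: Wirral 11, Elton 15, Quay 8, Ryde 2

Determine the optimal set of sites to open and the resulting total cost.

Open Kent only; minimum total cost 28.

For any fixed open set, each sensor cluster goes to its cheapest open site; total = fixed + service.
{Kent}: Wirral→Kent 4, Elton→Kent 4, Quay→Kent 13, Ryde→Kent 3. Service 24; fixed 4; total 28.
{Kent, Joliet}: service 18 + fixed 11 = 29
{Brent, Kent}: Wirral→Kent 4, Elton→Kent 4, Quay→Brent 8, Ryde→Kent 3. Service 19; fixed 11; total 30.
{Brent, Kent, Joliet}: service 18 + fixed 18 = 36
(All 7 nonempty subsets were checked; Kent only is lowest.)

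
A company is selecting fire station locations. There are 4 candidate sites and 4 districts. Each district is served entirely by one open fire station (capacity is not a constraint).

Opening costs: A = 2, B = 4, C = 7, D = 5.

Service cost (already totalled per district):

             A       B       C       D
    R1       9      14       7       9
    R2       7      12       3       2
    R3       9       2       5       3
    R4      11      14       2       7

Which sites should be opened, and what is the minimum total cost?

For any fixed open set, each district goes to its cheapest open site; total = fixed + service.
{C}: R1→C 7, R2→C 3, R3→C 5, R4→C 2. Service 17; fixed 7; total 24.
{B, C}: R1→C 7, R2→C 3, R3→B 2, R4→C 2. Service 14; fixed 11; total 25.
{A, C}: R1→C 7, R2→C 3, R3→C 5, R4→C 2. Service 17; fixed 9; total 26.
{A, B, C, D}: R1→C 7, R2→D 2, R3→B 2, R4→C 2. Service 13; fixed 18; total 31.
No other subset beats 24.

Open C only; minimum total cost 24.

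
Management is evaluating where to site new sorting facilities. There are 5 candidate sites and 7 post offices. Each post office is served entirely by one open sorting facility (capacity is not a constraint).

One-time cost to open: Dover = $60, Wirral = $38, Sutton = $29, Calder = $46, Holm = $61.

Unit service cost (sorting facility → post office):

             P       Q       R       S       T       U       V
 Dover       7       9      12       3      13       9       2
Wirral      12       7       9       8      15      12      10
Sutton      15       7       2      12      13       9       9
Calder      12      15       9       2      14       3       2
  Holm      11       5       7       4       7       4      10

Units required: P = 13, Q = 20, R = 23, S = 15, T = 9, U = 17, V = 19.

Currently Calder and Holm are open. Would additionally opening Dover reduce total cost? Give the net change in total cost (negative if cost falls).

Current service cost with {Calder, Holm}: 586.
Adding Dover: each post office re-picks its cheapest; new service cost 534, saving 52.
Extra fixed cost: 60. Net change = 60 − 52 = 8.
(Totals: 693 → 701.)

No — net change +8 (cost rises by 8).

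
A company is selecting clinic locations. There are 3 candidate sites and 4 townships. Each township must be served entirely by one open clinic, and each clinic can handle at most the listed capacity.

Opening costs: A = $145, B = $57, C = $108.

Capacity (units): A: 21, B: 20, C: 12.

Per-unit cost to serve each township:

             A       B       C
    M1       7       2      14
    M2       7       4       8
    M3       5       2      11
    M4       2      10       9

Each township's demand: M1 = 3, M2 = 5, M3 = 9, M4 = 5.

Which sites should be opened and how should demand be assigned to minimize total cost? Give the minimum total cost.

Open {B, C}: M1→B 2·3=6, M2→B 4·5=20, M3→B 2·9=18, M4→C 9·5=45.
Loads: B carries 17/20, C carries 5/12. Service 89; fixed 165; total 254.
Next best feasible plan costs 256.

Minimum total cost: 254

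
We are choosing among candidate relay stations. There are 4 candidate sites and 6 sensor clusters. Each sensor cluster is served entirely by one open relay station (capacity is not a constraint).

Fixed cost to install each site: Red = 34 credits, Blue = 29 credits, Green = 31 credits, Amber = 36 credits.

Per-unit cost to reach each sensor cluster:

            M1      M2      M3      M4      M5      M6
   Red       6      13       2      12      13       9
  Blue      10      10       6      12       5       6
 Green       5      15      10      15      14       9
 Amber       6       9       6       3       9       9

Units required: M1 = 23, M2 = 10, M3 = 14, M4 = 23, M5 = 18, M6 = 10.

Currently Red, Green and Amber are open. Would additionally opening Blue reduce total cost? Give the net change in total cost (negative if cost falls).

Current service cost with {Red, Green, Amber}: 554.
Adding Blue: each sensor cluster re-picks its cheapest; new service cost 452, saving 102.
Extra fixed cost: 29. Net change = 29 − 102 = -73.
(Totals: 655 → 582.)

Yes — net change −73 (cost falls by 73).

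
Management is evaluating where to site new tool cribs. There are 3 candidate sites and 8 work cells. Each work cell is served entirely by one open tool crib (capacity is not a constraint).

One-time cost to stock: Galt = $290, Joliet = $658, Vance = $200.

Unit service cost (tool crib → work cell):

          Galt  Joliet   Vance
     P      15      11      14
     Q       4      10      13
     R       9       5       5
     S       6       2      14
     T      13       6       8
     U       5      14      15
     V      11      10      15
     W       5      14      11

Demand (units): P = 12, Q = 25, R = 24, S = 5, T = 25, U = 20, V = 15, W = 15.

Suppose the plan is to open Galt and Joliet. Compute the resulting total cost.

Each work cell is assigned to its cheapest site among the open ones.
{Galt, Joliet}: P→Joliet 11·12=132, Q→Galt 4·25=100, R→Joliet 5·24=120, S→Joliet 2·5=10, T→Joliet 6·25=150, U→Galt 5·20=100, V→Joliet 10·15=150, W→Galt 5·15=75. Service 837; fixed 948; total 1785.

Total cost: 1785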